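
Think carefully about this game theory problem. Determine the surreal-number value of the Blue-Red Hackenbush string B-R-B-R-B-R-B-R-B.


Edges (from ground): B-R-B-R-B-R-B-R-B
By Berlekamp's sign-expansion rule, a Blue-Red Hackenbush stalk has the value of the surreal number whose sign sequence is the edge sequence with B -> + and R -> -.
Sign sequence: +-+-+-+-+
Trace the sign expansion in the surreal number tree, starting from 0:
Edge 1: B (sign +) -> bounds (0, +inf), value = 1
Edge 2: R (sign -) -> bounds (0, 1), value = 1/2
Edge 3: B (sign +) -> bounds (1/2, 1), value = 3/4
Edge 4: R (sign -) -> bounds (1/2, 3/4), value = 5/8
Edge 5: B (sign +) -> bounds (5/8, 3/4), value = 11/16
Edge 6: R (sign -) -> bounds (5/8, 11/16), value = 21/32
Edge 7: B (sign +) -> bounds (21/32, 11/16), value = 43/64
Edge 8: R (sign -) -> bounds (21/32, 43/64), value = 85/128
Edge 9: B (sign +) -> bounds (85/128, 43/64), value = 171/256
Game value = 171/256

171/256


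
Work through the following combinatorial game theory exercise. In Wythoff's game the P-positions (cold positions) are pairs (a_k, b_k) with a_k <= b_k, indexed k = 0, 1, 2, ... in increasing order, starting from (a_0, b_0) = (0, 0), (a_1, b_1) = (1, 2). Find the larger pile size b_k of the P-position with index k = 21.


By Wythoff's theorem, a_k = floor(k * phi) and b_k = floor(k * phi^2) = a_k + k, where phi = (1 + sqrt(5))/2 is the golden ratio.
phi = (1 + sqrt(5))/2 = 1.618034
phi^2 = phi + 1 = 2.618034
k = 21
k * phi^2 = 21 * 2.618034 = 54.978714
b_21 = floor(k * phi^2) = 54 (check: a_21 + k = 33 + 21 = 54)

54


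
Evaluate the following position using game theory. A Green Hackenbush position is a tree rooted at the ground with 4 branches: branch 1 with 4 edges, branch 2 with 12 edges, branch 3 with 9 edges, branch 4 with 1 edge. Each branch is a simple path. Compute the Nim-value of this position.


The tree has 4 branches from the ground vertex.
In Green Hackenbush, the Nim-value of a simple path of length k is k.
Branch 1: length 4, Nim-value = 4
Branch 2: length 12, Nim-value = 12
Branch 3: length 9, Nim-value = 9
Branch 4: length 1, Nim-value = 1
Total Nim-value = XOR of all branch values:
0 XOR 4 = 4
4 XOR 12 = 8
8 XOR 9 = 1
1 XOR 1 = 0
Nim-value of the tree = 0

0


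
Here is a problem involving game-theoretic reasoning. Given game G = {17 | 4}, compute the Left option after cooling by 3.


Original game: {17 | 4} (a switch {a | b} with a > b).
Cooling by t (for t below the temperature (a - b)/2 = 13/2) taxes each move by t: {a | b} cooled by t is {a - t | b + t}.
Cooling amount: t = 3
Cooled Left option: 17 - 3 = 14
Cooled Right option: 4 + 3 = 7
Cooled game: {14 | 7}
Left option = 14

14


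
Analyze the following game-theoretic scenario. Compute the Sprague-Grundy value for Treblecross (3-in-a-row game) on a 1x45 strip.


Treblecross: place X on empty cells; 3-in-a-row wins.
Playing within two cells of an existing X lets the opponent win at once, so sensible play treats the cells i-2..i+2 around each X as dead. The player left with no safe cell loses, so this is a normal-play take-away game on strips of safe cells.
Placing X at cell i (0-indexed) of a strip of k safe cells leaves independent strips of sizes max(0, i-2) and max(0, k-i-3). Hence G(k) = mex{ G(max(0,i-2)) XOR G(max(0,k-i-3)) : 0 <= i < k }, with G(0) = 0.
G(1): splits (0,0):0^0=0 -> mex({0}) = 1
G(2): splits (0,0):0^0=0 -> mex({0}) = 1
G(3): splits (0,0):0^0=0 -> mex({0}) = 1
G(4): splits (0,1):0^1=1 (0,0):0^0=0 -> mex({0, 1}) = 2
G(5): splits (0,2):0^1=1 (0,1):0^1=1 (0,0):0^0=0 -> mex({0, 1}) = 2
G(6) = mex({1}) = 0
G(7) = mex({0, 1, 2}) = 3
G(8) = mex({0, 1, 2}) = 3
G(9) = mex({0, 2}) = 1
G(10) = mex({0, 2, 3}) = 1
G(11) = mex({0, 3}) = 1
G(12) = mex({1, 3}) = 0
G(13) = mex({0, 1, 2, 3}) = 4
G(14) = mex({0, 1, 2}) = 3
G(15) = mex({0, 1, 2}) = 3
G(16) = mex({0, 1, 2, 4}) = 3
G(17) = mex({0, 1, 3, 4}) = 2
G(18) = mex({0, 1, 3, 4}) = 2
G(19) = mex({0, 1, 3, 5}) = 2
G(20) = mex({0, 1, 2, 3, 5}) = 4
G(21) = mex({0, 1, 2, 3, 5}) = 4
G(22) = mex({1, 2, 6}) = 0
G(23) = mex({0, 1, 2, 3, 4, 6}) = 5
G(24) = mex({0, 1, 2, 3, 4}) = 5
G(25) = mex({0, 1, 3, 4, 7}) = 2
G(26) = mex({0, 1, 3, 4, 5, 7}) = 2
G(27) = mex({0, 1, 3, 5}) = 2
G(28) = mex({0, 1, 2, 5}) = 3
G(29) = mex({0, 1, 2, 4, 5, 6}) = 3
G(30) = mex({1, 2, 4, 6}) = 0
G(31) = mex({0, 1, 2, 3, 4, 6}) = 5
G(32) = mex({1, 2, 3, 4, 7}) = 0
G(33) = mex({0, 3, 7}) = 1
G(34) = mex({0, 2, 3, 5, 7}) = 1
G(35) = mex({0, 2, 3, 5, 6}) = 1
G(36) = mex({0, 1, 2, 5, 6}) = 3
G(37) = mex({0, 1, 2, 4, 5, 6}) = 3
G(38) = mex({0, 1, 2, 4}) = 3
G(39) = mex({0, 1, 2, 3, 4, 7}) = 5
G(40) = mex({0, 1, 2, 3, 4, 5, 7}) = 6
G(41) = mex({0, 1, 2, 3, 5, 7}) = 4
G(42) = mex({0, 1, 2, 3, 5, 6, 7}) = 4
G(43) = mex({0, 2, 3, 5, 6}) = 1
G(44) = mex({1, 2, 3, 4, 5, 6}) = 0
G(45) = mex({0, 1, 2, 3, 4, 6, 7}) = 5
Therefore G(45) = 5.

5


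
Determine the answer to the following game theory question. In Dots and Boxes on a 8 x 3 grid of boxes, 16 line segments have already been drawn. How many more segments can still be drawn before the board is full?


Grid: 8 x 3 boxes, i.e. 9 rows and 4 columns of dots.
Horizontal edges: (rows + 1) * cols = 9 * 3 = 27
Vertical edges: rows * (cols + 1) = 8 * 4 = 32
Total edges: 27 + 32 = 59
Edges drawn: 16
Remaining: 59 - 16 = 43

43


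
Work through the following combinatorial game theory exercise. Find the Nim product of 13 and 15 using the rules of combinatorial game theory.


Nim multiplication is bilinear over XOR: (u XOR v) * w = (u*w) XOR (v*w).
So we split each operand into its bit components and XOR the pairwise Nim products.
13 = 1 + 4 + 8 (as XOR of powers of 2).
15 = 1 + 2 + 4 + 8 (as XOR of powers of 2).
Using the standard Nim-product table on single bits:
  2*2 = 3,   2*4 = 8,   2*8 = 12,
  4*4 = 6,   4*8 = 11,  8*8 = 13,
and  1*x = x (identity), k*l = l*k (commutative).
Pairwise Nim products:
  1 * 1 = 1
  1 * 2 = 2
  1 * 4 = 4
  1 * 8 = 8
  4 * 1 = 4
  4 * 2 = 8
  4 * 4 = 6
  4 * 8 = 11
  8 * 1 = 8
  8 * 2 = 12
  8 * 4 = 11
  8 * 8 = 13
XOR them: 1 XOR 2 XOR 4 XOR 8 XOR 4 XOR 8 XOR 6 XOR 11 XOR 8 XOR 12 XOR 11 XOR 13 = 12.
Result: 13 * 15 = 12 (in Nim).

12


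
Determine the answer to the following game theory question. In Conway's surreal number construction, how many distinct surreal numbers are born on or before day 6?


Day 0: {|} = 0 is born. Count = 1.
Day n: the number of surreal numbers born by day n is 2^(n+1) - 1.
By day 0: 2^1 - 1 = 1
By day 1: 2^2 - 1 = 3
By day 2: 2^3 - 1 = 7
By day 3: 2^4 - 1 = 15
By day 4: 2^5 - 1 = 31
By day 5: 2^6 - 1 = 63
By day 6: 2^7 - 1 = 127
By day 6: 127 surreal numbers.

127


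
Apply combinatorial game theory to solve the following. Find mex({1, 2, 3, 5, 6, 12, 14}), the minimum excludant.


Set = {1, 2, 3, 5, 6, 12, 14}
0 is NOT in the set. This is the mex.
mex = 0

0


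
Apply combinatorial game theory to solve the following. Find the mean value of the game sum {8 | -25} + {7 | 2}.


G1 = {8 | -25}, G2 = {7 | 2}
Each is a switch {a | b} with numbers a > b; its mean value is (a + b)/2, and mean value is additive over game sums: m(G1 + G2) = m(G1) + m(G2).
Mean of G1 = (8 + (-25))/2 = -17/2 = -17/2
Mean of G2 = (7 + (2))/2 = 9/2 = 9/2
Mean of G1 + G2 = -17/2 + 9/2 = -4

-4


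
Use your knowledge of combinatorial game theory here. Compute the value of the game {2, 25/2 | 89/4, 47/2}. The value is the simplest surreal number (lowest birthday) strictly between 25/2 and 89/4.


Left options: {2, 25/2}, max = 25/2
Right options: {89/4, 47/2}, min = 89/4
All options are numbers and max(Left) < min(Right), so by the simplicity theorem the value is the simplest (earliest-born) number strictly between 25/2 and 89/4.
Integers 13 through 22 all lie strictly between 25/2 and 89/4.
Among integers, the simplest (lowest birthday = smallest |n|; 0 is born on day 0, +-n on day n) is 13.
No non-integer in the interval can be simpler: if x is a non-integer in the interval, then floor(x) or ceil(x) also lies in the interval (the interval contains an integer), and both are proper prefixes of x's sign expansion, i.e. born earlier. So the game value is 13.
Game value = 13

13


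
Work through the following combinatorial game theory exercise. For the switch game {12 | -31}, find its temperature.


The game is {12 | -31}, a switch {a | b} with numbers a > b.
Cooling {a | b} by t gives {a - t | b + t}, which stops being hot when a - t = b + t, i.e. at t = (a - b)/2. So the temperature of a switch is (a - b)/2.
Temperature = (Left option - Right option) / 2
= (12 - (-31)) / 2
= 43 / 2
= 43/2

43/2


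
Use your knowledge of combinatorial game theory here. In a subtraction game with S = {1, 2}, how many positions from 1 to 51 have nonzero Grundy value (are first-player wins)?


Subtraction set S = {1, 2}, so G(n) = n mod 3.
G(n) = 0 when n is a multiple of 3.
Multiples of 3 in [1, 51]: 17
N-positions (nonzero Grundy) = 51 - 17 = 34

34


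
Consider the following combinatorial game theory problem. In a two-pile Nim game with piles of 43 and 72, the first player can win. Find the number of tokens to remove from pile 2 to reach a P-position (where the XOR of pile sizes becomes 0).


Piles: 43 and 72
Current XOR: 43 XOR 72 = 99 (non-zero, so this is an N-position).
To make the XOR zero, we need to find a move that balances the piles.
For pile 2 (size 72): target = 72 XOR 99 = 43
We reduce pile 2 from 72 to 43.
Tokens removed: 72 - 43 = 29
Verification: 43 XOR 43 = 0

29


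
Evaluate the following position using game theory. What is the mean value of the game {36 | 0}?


Game = {36 | 0}, a switch {a | b} with numbers a > b.
Its thermograph has left wall a - t and right wall b + t, which meet at t = (a - b)/2, where both equal (a + b)/2. So the mast (mean value) is at (a + b)/2.
Mean = (36 + (0))/2 = 36/2 = 18

18


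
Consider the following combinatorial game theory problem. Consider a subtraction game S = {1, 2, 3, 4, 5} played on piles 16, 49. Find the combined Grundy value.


Subtraction set: {1, 2, 3, 4, 5}
For this subtraction set, G(n) = n mod 6 (period = max + 1 = 6).
Pile 1 (size 16): G(16) = 16 mod 6 = 4
Pile 2 (size 49): G(49) = 49 mod 6 = 1
Total Grundy value = XOR of all: 4 XOR 1 = 5

5


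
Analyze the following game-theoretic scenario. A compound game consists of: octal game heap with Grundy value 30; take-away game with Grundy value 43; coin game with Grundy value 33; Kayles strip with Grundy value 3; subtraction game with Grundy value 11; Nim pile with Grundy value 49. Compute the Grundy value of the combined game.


By the Sprague-Grundy theorem, the Grundy value of a sum of games is the XOR of individual Grundy values.
octal game heap: Grundy value = 30. Running XOR: 0 XOR 30 = 30
take-away game: Grundy value = 43. Running XOR: 30 XOR 43 = 53
coin game: Grundy value = 33. Running XOR: 53 XOR 33 = 20
Kayles strip: Grundy value = 3. Running XOR: 20 XOR 3 = 23
subtraction game: Grundy value = 11. Running XOR: 23 XOR 11 = 28
Nim pile: Grundy value = 49. Running XOR: 28 XOR 49 = 45
The combined Grundy value is 45.

45


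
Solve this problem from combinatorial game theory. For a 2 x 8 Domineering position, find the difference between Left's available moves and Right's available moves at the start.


Board is 2 x 8 (rows x cols).
Left (vertical) placements: (rows-1) * cols = 1 * 8 = 8
Right (horizontal) placements: rows * (cols-1) = 2 * 7 = 14
Advantage = Left - Right = 8 - 14 = -6

-6


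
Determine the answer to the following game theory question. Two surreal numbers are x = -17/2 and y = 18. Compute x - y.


x = -17/2, y = 18
Converting to common denominator: 2
x = -17/2, y = 36/2
x - y = -17/2 - 18 = -53/2

-53/2


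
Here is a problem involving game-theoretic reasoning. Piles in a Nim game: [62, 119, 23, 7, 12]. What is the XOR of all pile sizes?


We need the XOR (exclusive or) of all pile sizes.
After XOR-ing pile 1 (size 62): 0 XOR 62 = 62
After XOR-ing pile 2 (size 119): 62 XOR 119 = 73
After XOR-ing pile 3 (size 23): 73 XOR 23 = 94
After XOR-ing pile 4 (size 7): 94 XOR 7 = 89
After XOR-ing pile 5 (size 12): 89 XOR 12 = 85
The Nim-value of this position is 85.

85


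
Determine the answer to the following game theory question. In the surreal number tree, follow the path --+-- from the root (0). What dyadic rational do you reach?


Sign expansion: --+--
Rule: track bounds (lo, hi), initially (-inf, +inf). On '+', the current value becomes lo and we move to the simplest number in (value, hi): value + 1 if hi = +inf, otherwise the midpoint (value + hi)/2. On '-', the current value becomes hi and we move to value - 1 if lo = -inf, otherwise the midpoint (lo + value)/2.
Start at 0.
Step 1: sign = -, move left. Bounds: (-inf, 0). Value = -1
Step 2: sign = -, move left. Bounds: (-inf, -1). Value = -2
Step 3: sign = +, move right. Bounds: (-2, -1). Value = -3/2
Step 4: sign = -, move left. Bounds: (-2, -3/2). Value = -7/4
Step 5: sign = -, move left. Bounds: (-2, -7/4). Value = -15/8
The surreal number with sign expansion --+-- is -15/8.

-15/8


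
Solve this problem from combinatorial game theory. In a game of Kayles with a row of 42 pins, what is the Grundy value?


Kayles: a move removes 1 or 2 adjacent pins from a contiguous row.
Removing pins from a row of k leaves two independent rows (a, b) with a + b = k - 1 (one pin) or a + b = k - 2 (two pins); an end removal gives a = 0.
By Sprague-Grundy, G(k) = mex{ G(a) XOR G(b) } over all these splits. G(0) = 0.
G(1): splits (0,0):0^0=0 -> mex({0}) = 1
G(2): splits (0,1):0^1=1 (0,0):0^0=0 -> mex({0, 1}) = 2
G(3): splits (0,2):0^2=2 (1,1):1^1=0 (0,1):0^1=1 -> mex({0, 1, 2}) = 3
G(4): splits (0,3):0^3=3 (1,2):1^2=3 (0,2):0^2=2 (1,1):1^1=0 -> mex({0, 2, 3}) = 1
G(5): splits (0,4):0^1=1 (1,3):1^3=2 (2,2):2^2=0 (0,3):0^3=3 (1,2):1^2=3 -> mex({0, 1, 2, 3}) = 4
G(6) = mex({0, 1, 2, 4}) = 3
G(7) = mex({0, 1, 3, 4, 5}) = 2
G(8) = mex({0, 2, 3, 5, 6}) = 1
G(9) = mex({0, 1, 2, 3, 6, 7}) = 4
G(10) = mex({0, 1, 3, 4, 5, 7}) = 2
G(11) = mex({0, 1, 2, 3, 4, 5}) = 6
G(12) = mex({0, 1, 2, 3, 5, 6, 7}) = 4
G(13) = mex({0, 2, 3, 4, 6, 7}) = 1
G(14) = mex({0, 1, 4, 5, 6, 7}) = 2
G(15) = mex({0, 1, 2, 3, 4, 5, 6}) = 7
G(16) = mex({0, 2, 3, 5, 6, 7}) = 1
G(17) = mex({0, 1, 2, 3, 5, 6, 7}) = 4
G(18) = mex({0, 1, 2, 4, 5, 6}) = 3
G(19) = mex({0, 1, 3, 4, 5, 7}) = 2
G(20) = mex({0, 2, 3, 4, 5, 6, 7}) = 1
G(21) = mex({0, 1, 2, 3, 5, 6, 7}) = 4
G(22) = mex({0, 1, 2, 3, 4, 5, 7}) = 6
G(23) = mex({0, 1, 2, 3, 4, 5, 6}) = 7
G(24) = mex({0, 1, 2, 3, 5, 6, 7}) = 4
G(25) = mex({0, 2, 3, 4, 6, 7}) = 1
G(26) = mex({0, 1, 3, 4, 5, 6, 7}) = 2
G(27) = mex({0, 1, 2, 3, 4, 5, 6, 7}) = 8
G(28) = mex({0, 1, 2, 3, 4, 6, 7, 8}) = 5
G(29) = mex({0, 1, 2, 3, 5, 6, 7, 8, 9}) = 4
G(30) = mex({0, 1, 2, 3, 4, 5, 6, 9, 10}) = 7
G(31) = mex({0, 1, 3, 4, 5, 7, 10, 11}) = 2
G(32) = mex({0, 2, 3, 4, 5, 6, 7, 9, 11}) = 1
G(33) = mex({0, 1, 2, 3, 4, 5, 6, 7, 9, 12}) = 8
G(34) = mex({0, 1, 2, 3, 4, 5, 7, 8, 11, 12}) = 6
G(35) = mex({0, 1, 2, 3, 4, 5, 6, 8, 9, 10, 11}) = 7
G(36) = mex({0, 1, 2, 3, 5, 6, 7, 9, 10}) = 4
G(37) = mex({0, 2, 3, 4, 6, 7, 9, 10, 11, 12}) = 1
G(38) = mex({0, 1, 3, 4, 5, 6, 7, 9, 10, 11, 12}) = 2
G(39) = mex({0, 1, 2, 4, 5, 6, 7, 9, 10, 12, 14}) = 3
G(40) = mex({0, 2, 3, 4, 6, 7, 11, 12, 14}) = 1
G(41) = mex({0, 1, 2, 3, 5, 6, 7, 9, 10, 11, 12}) = 4
G(42) = mex({0, 1, 2, 3, 4, 5, 6, 9, 10}) = 7
Therefore G(42) = 7.

7


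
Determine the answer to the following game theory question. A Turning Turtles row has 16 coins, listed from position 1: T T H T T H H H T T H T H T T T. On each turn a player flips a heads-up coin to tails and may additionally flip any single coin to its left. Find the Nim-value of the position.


Coins: T T H T T H H H T T H T H T T T
Key fact: a single head at position k behaves exactly like a Nim heap of size k (turning it to T and optionally flipping a coin at j < k corresponds to moving the heap from k to j, or to 0), and heads combine as a disjunctive sum (two heads at the same place would cancel, matching j XOR j = 0). So the Nim-value is the XOR of the 1-indexed positions of the heads.
Face-up positions (1-indexed): [3, 6, 7, 8, 11, 13]
XOR 0 with 3: 0 XOR 3 = 3
XOR 3 with 6: 3 XOR 6 = 5
XOR 5 with 7: 5 XOR 7 = 2
XOR 2 with 8: 2 XOR 8 = 10
XOR 10 with 11: 10 XOR 11 = 1
XOR 1 with 13: 1 XOR 13 = 12
Nim-value = 12

12


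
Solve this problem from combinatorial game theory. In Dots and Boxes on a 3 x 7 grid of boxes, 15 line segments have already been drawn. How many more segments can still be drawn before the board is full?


Grid: 3 x 7 boxes, i.e. 4 rows and 8 columns of dots.
Horizontal edges: (rows + 1) * cols = 4 * 7 = 28
Vertical edges: rows * (cols + 1) = 3 * 8 = 24
Total edges: 28 + 24 = 52
Edges drawn: 15
Remaining: 52 - 15 = 37

37


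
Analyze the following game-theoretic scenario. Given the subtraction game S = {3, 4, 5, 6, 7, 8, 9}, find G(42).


The subtraction set is S = {3, 4, 5, 6, 7, 8, 9}.
G(k) = mex{ G(k - s) : s in S, s <= k }. We compute iteratively: G(0) = 0.
G(1) = mex({}) = 0
G(2) = mex({}) = 0
G(3) = mex({0}) = 1
G(4) = mex({0}) = 1
G(5) = mex({0}) = 1
G(6) = mex({0, 1}) = 2
G(7) = mex({0, 1}) = 2
G(8) = mex({0, 1}) = 2
G(9) = mex({0, 1, 2}) = 3
G(10) = mex({0, 1, 2}) = 3
G(11) = mex({0, 1, 2}) = 3
G(12) = mex({1, 2, 3}) = 0
G(13) = mex({1, 2, 3}) = 0
G(14) = mex({1, 2, 3}) = 0
G(15) = mex({0, 2, 3}) = 1
G(16) = mex({0, 2, 3}) = 1
G(17) = mex({0, 2, 3}) = 1
G(18) = mex({0, 1, 3}) = 2
G(19) = mex({0, 1, 3}) = 2
G(20) = mex({0, 1, 3}) = 2
Observe that G(12)..G(20) = 0, 0, 0, 1, 1, 1, 2, 2, 2 repeats G(0)..G(8) = 0, 0, 0, 1, 1, 1, 2, 2, 2.
For k >= max(S) = 9, G(k) is determined by the previous 9 values G(k-9)..G(k-1); a window of 9 consecutive values has recurred shifted by 12, so by induction G(k + 12) = G(k) for all k >= 0: the sequence is periodic from the start with period 12.
One period: G(0..11) = 0, 0, 0, 1, 1, 1, 2, 2, 2, 3, 3, 3.
42 mod 12 = 6, so G(42) = G(6) = 2.

2


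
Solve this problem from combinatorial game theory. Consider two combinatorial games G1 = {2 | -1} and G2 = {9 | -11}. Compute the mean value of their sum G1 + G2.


G1 = {2 | -1}, G2 = {9 | -11}
Each is a switch {a | b} with numbers a > b; its mean value is (a + b)/2, and mean value is additive over game sums: m(G1 + G2) = m(G1) + m(G2).
Mean of G1 = (2 + (-1))/2 = 1/2 = 1/2
Mean of G2 = (9 + (-11))/2 = -2/2 = -1
Mean of G1 + G2 = 1/2 + -1 = -1/2

-1/2


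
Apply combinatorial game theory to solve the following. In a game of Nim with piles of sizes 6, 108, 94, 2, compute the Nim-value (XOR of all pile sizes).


We need the XOR (exclusive or) of all pile sizes.
After XOR-ing pile 1 (size 6): 0 XOR 6 = 6
After XOR-ing pile 2 (size 108): 6 XOR 108 = 106
After XOR-ing pile 3 (size 94): 106 XOR 94 = 52
After XOR-ing pile 4 (size 2): 52 XOR 2 = 54
The Nim-value of this position is 54.

54


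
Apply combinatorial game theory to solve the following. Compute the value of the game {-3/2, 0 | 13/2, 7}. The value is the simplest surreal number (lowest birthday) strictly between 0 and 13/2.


Left options: {-3/2, 0}, max = 0
Right options: {13/2, 7}, min = 13/2
All options are numbers and max(Left) < min(Right), so by the simplicity theorem the value is the simplest (earliest-born) number strictly between 0 and 13/2.
Integers 1 through 6 all lie strictly between 0 and 13/2.
Among integers, the simplest (lowest birthday = smallest |n|; 0 is born on day 0, +-n on day n) is 1.
No non-integer in the interval can be simpler: if x is a non-integer in the interval, then floor(x) or ceil(x) also lies in the interval (the interval contains an integer), and both are proper prefixes of x's sign expansion, i.e. born earlier. So the game value is 1.
Game value = 1

1


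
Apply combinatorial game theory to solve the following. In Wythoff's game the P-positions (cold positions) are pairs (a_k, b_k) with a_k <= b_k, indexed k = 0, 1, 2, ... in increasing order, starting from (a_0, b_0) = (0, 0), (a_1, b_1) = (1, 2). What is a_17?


By Wythoff's theorem, a_k = floor(k * phi) and b_k = floor(k * phi^2) = a_k + k, where phi = (1 + sqrt(5))/2 is the golden ratio.
phi = (1 + sqrt(5))/2 = 1.618034
k = 17
k * phi = 17 * 1.618034 = 27.506578
a_17 = floor(k * phi) = 27

27


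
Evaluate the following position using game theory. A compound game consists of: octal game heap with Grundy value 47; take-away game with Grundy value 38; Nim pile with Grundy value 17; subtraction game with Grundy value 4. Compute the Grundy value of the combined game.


By the Sprague-Grundy theorem, the Grundy value of a sum of games is the XOR of individual Grundy values.
octal game heap: Grundy value = 47. Running XOR: 0 XOR 47 = 47
take-away game: Grundy value = 38. Running XOR: 47 XOR 38 = 9
Nim pile: Grundy value = 17. Running XOR: 9 XOR 17 = 24
subtraction game: Grundy value = 4. Running XOR: 24 XOR 4 = 28
The combined Grundy value is 28.

28


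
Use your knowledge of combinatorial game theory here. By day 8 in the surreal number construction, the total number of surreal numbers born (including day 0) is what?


Day 0: {|} = 0 is born. Count = 1.
Day n: the number of surreal numbers born by day n is 2^(n+1) - 1.
By day 0: 2^1 - 1 = 1
By day 1: 2^2 - 1 = 3
By day 2: 2^3 - 1 = 7
By day 3: 2^4 - 1 = 15
By day 4: 2^5 - 1 = 31
By day 5: 2^6 - 1 = 63
By day 6: 2^7 - 1 = 127
By day 7: 2^8 - 1 = 255
By day 8: 2^9 - 1 = 511
By day 8: 511 surreal numbers.

511


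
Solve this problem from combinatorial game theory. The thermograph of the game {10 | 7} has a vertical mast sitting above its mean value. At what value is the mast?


Game = {10 | 7}, a switch {a | b} with numbers a > b.
Its thermograph has left wall a - t and right wall b + t, which meet at t = (a - b)/2, where both equal (a + b)/2. So the mast (mean value) is at (a + b)/2.
Mean = (10 + (7))/2 = 17/2 = 17/2

17/2


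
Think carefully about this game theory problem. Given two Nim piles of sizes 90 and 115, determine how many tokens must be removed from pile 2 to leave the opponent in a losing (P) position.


Piles: 90 and 115
Current XOR: 90 XOR 115 = 41 (non-zero, so this is an N-position).
To make the XOR zero, we need to find a move that balances the piles.
For pile 2 (size 115): target = 115 XOR 41 = 90
We reduce pile 2 from 115 to 90.
Tokens removed: 115 - 90 = 25
Verification: 90 XOR 90 = 0

25


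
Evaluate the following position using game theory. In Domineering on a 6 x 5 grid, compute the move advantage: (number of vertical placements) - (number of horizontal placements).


Board is 6 x 5 (rows x cols).
Left (vertical) placements: (rows-1) * cols = 5 * 5 = 25
Right (horizontal) placements: rows * (cols-1) = 6 * 4 = 24
Advantage = Left - Right = 25 - 24 = 1

1


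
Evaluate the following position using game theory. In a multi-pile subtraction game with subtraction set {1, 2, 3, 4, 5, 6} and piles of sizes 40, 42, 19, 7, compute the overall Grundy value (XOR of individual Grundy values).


Subtraction set: {1, 2, 3, 4, 5, 6}
For this subtraction set, G(n) = n mod 7 (period = max + 1 = 7).
Pile 1 (size 40): G(40) = 40 mod 7 = 5
Pile 2 (size 42): G(42) = 42 mod 7 = 0
Pile 3 (size 19): G(19) = 19 mod 7 = 5
Pile 4 (size 7): G(7) = 7 mod 7 = 0
Total Grundy value = XOR of all: 5 XOR 0 XOR 5 XOR 0 = 0

0


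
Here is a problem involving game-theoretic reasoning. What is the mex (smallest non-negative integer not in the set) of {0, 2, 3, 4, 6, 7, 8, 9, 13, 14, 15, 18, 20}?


Set = {0, 2, 3, 4, 6, 7, 8, 9, 13, 14, 15, 18, 20}
0 is in the set.
1 is NOT in the set. This is the mex.
mex = 1

1


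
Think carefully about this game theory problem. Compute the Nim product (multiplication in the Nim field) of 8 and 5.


Nim multiplication is bilinear over XOR: (u XOR v) * w = (u*w) XOR (v*w).
So we split each operand into its bit components and XOR the pairwise Nim products.
8 = 8 (as XOR of powers of 2).
5 = 1 + 4 (as XOR of powers of 2).
Using the standard Nim-product table on single bits:
  2*2 = 3,   2*4 = 8,   2*8 = 12,
  4*4 = 6,   4*8 = 11,  8*8 = 13,
and  1*x = x (identity), k*l = l*k (commutative).
Pairwise Nim products:
  8 * 1 = 8
  8 * 4 = 11
XOR them: 8 XOR 11 = 3.
Result: 8 * 5 = 3 (in Nim).

3


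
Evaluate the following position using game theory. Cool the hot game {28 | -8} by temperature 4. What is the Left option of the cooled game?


Original game: {28 | -8} (a switch {a | b} with a > b).
Cooling by t (for t below the temperature (a - b)/2 = 18) taxes each move by t: {a | b} cooled by t is {a - t | b + t}.
Cooling amount: t = 4
Cooled Left option: 28 - 4 = 24
Cooled Right option: -8 + 4 = -4
Cooled game: {24 | -4}
Left option = 24

24


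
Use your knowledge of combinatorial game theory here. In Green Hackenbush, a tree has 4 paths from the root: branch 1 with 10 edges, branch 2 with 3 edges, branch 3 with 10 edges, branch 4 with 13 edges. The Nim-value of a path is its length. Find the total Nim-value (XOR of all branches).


The tree has 4 branches from the ground vertex.
In Green Hackenbush, the Nim-value of a simple path of length k is k.
Branch 1: length 10, Nim-value = 10
Branch 2: length 3, Nim-value = 3
Branch 3: length 10, Nim-value = 10
Branch 4: length 13, Nim-value = 13
Total Nim-value = XOR of all branch values:
0 XOR 10 = 10
10 XOR 3 = 9
9 XOR 10 = 3
3 XOR 13 = 14
Nim-value of the tree = 14

14


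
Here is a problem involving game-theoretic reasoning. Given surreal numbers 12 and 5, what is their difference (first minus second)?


x = 12, y = 5
x - y = 12 - 5 = 7

7


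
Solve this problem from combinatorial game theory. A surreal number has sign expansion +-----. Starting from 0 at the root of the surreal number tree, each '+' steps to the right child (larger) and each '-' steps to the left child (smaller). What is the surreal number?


Sign expansion: +-----
Rule: track bounds (lo, hi), initially (-inf, +inf). On '+', the current value becomes lo and we move to the simplest number in (value, hi): value + 1 if hi = +inf, otherwise the midpoint (value + hi)/2. On '-', the current value becomes hi and we move to value - 1 if lo = -inf, otherwise the midpoint (lo + value)/2.
Start at 0.
Step 1: sign = +, move right. Bounds: (0, +inf). Value = 1
Step 2: sign = -, move left. Bounds: (0, 1). Value = 1/2
Step 3: sign = -, move left. Bounds: (0, 1/2). Value = 1/4
Step 4: sign = -, move left. Bounds: (0, 1/4). Value = 1/8
Step 5: sign = -, move left. Bounds: (0, 1/8). Value = 1/16
Step 6: sign = -, move left. Bounds: (0, 1/16). Value = 1/32
The surreal number with sign expansion +----- is 1/32.

1/32


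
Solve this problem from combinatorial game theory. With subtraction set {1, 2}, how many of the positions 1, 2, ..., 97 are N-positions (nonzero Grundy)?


Subtraction set S = {1, 2}, so G(n) = n mod 3.
G(n) = 0 when n is a multiple of 3.
Multiples of 3 in [1, 97]: 32
N-positions (nonzero Grundy) = 97 - 32 = 65

65


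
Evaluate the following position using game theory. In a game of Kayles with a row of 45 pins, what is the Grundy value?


Kayles: a move removes 1 or 2 adjacent pins from a contiguous row.
Removing pins from a row of k leaves two independent rows (a, b) with a + b = k - 1 (one pin) or a + b = k - 2 (two pins); an end removal gives a = 0.
By Sprague-Grundy, G(k) = mex{ G(a) XOR G(b) } over all these splits. G(0) = 0.
G(1): splits (0,0):0^0=0 -> mex({0}) = 1
G(2): splits (0,1):0^1=1 (0,0):0^0=0 -> mex({0, 1}) = 2
G(3): splits (0,2):0^2=2 (1,1):1^1=0 (0,1):0^1=1 -> mex({0, 1, 2}) = 3
G(4): splits (0,3):0^3=3 (1,2):1^2=3 (0,2):0^2=2 (1,1):1^1=0 -> mex({0, 2, 3}) = 1
G(5): splits (0,4):0^1=1 (1,3):1^3=2 (2,2):2^2=0 (0,3):0^3=3 (1,2):1^2=3 -> mex({0, 1, 2, 3}) = 4
G(6) = mex({0, 1, 2, 4}) = 3
G(7) = mex({0, 1, 3, 4, 5}) = 2
G(8) = mex({0, 2, 3, 5, 6}) = 1
G(9) = mex({0, 1, 2, 3, 6, 7}) = 4
G(10) = mex({0, 1, 3, 4, 5, 7}) = 2
G(11) = mex({0, 1, 2, 3, 4, 5}) = 6
G(12) = mex({0, 1, 2, 3, 5, 6, 7}) = 4
G(13) = mex({0, 2, 3, 4, 6, 7}) = 1
G(14) = mex({0, 1, 4, 5, 6, 7}) = 2
G(15) = mex({0, 1, 2, 3, 4, 5, 6}) = 7
G(16) = mex({0, 2, 3, 5, 6, 7}) = 1
G(17) = mex({0, 1, 2, 3, 5, 6, 7}) = 4
G(18) = mex({0, 1, 2, 4, 5, 6}) = 3
G(19) = mex({0, 1, 3, 4, 5, 7}) = 2
G(20) = mex({0, 2, 3, 4, 5, 6, 7}) = 1
G(21) = mex({0, 1, 2, 3, 5, 6, 7}) = 4
G(22) = mex({0, 1, 2, 3, 4, 5, 7}) = 6
G(23) = mex({0, 1, 2, 3, 4, 5, 6}) = 7
G(24) = mex({0, 1, 2, 3, 5, 6, 7}) = 4
G(25) = mex({0, 2, 3, 4, 6, 7}) = 1
G(26) = mex({0, 1, 3, 4, 5, 6, 7}) = 2
G(27) = mex({0, 1, 2, 3, 4, 5, 6, 7}) = 8
G(28) = mex({0, 1, 2, 3, 4, 6, 7, 8}) = 5
G(29) = mex({0, 1, 2, 3, 5, 6, 7, 8, 9}) = 4
G(30) = mex({0, 1, 2, 3, 4, 5, 6, 9, 10}) = 7
G(31) = mex({0, 1, 3, 4, 5, 7, 10, 11}) = 2
G(32) = mex({0, 2, 3, 4, 5, 6, 7, 9, 11}) = 1
G(33) = mex({0, 1, 2, 3, 4, 5, 6, 7, 9, 12}) = 8
G(34) = mex({0, 1, 2, 3, 4, 5, 7, 8, 11, 12}) = 6
G(35) = mex({0, 1, 2, 3, 4, 5, 6, 8, 9, 10, 11}) = 7
G(36) = mex({0, 1, 2, 3, 5, 6, 7, 9, 10}) = 4
G(37) = mex({0, 2, 3, 4, 6, 7, 9, 10, 11, 12}) = 1
G(38) = mex({0, 1, 3, 4, 5, 6, 7, 9, 10, 11, 12}) = 2
G(39) = mex({0, 1, 2, 4, 5, 6, 7, 9, 10, 12, 14}) = 3
G(40) = mex({0, 2, 3, 4, 6, 7, 11, 12, 14}) = 1
G(41) = mex({0, 1, 2, 3, 5, 6, 7, 9, 10, 11, 12}) = 4
G(42) = mex({0, 1, 2, 3, 4, 5, 6, 9, 10}) = 7
G(43) = mex({0, 1, 3, 4, 5, 7, 9, 10, 12, 15}) = 2
G(44) = mex({0, 2, 3, 4, 5, 6, 7, 9, 10, 12, 15}) = 1
G(45) = mex({0, 1, 2, 3, 4, 5, 6, 7, 9, 10, 12, 14}) = 8
Therefore G(45) = 8.

8


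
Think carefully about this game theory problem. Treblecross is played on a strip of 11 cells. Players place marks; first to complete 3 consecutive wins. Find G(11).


Treblecross: place X on empty cells; 3-in-a-row wins.
Playing within two cells of an existing X lets the opponent win at once, so sensible play treats the cells i-2..i+2 around each X as dead. The player left with no safe cell loses, so this is a normal-play take-away game on strips of safe cells.
Placing X at cell i (0-indexed) of a strip of k safe cells leaves independent strips of sizes max(0, i-2) and max(0, k-i-3). Hence G(k) = mex{ G(max(0,i-2)) XOR G(max(0,k-i-3)) : 0 <= i < k }, with G(0) = 0.
G(1): splits (0,0):0^0=0 -> mex({0}) = 1
G(2): splits (0,0):0^0=0 -> mex({0}) = 1
G(3): splits (0,0):0^0=0 -> mex({0}) = 1
G(4): splits (0,1):0^1=1 (0,0):0^0=0 -> mex({0, 1}) = 2
G(5): splits (0,2):0^1=1 (0,1):0^1=1 (0,0):0^0=0 -> mex({0, 1}) = 2
G(6) = mex({1}) = 0
G(7) = mex({0, 1, 2}) = 3
G(8) = mex({0, 1, 2}) = 3
G(9) = mex({0, 2}) = 1
G(10) = mex({0, 2, 3}) = 1
G(11) = mex({0, 3}) = 1
Therefore G(11) = 1.

1


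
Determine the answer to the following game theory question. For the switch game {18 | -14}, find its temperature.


The game is {18 | -14}, a switch {a | b} with numbers a > b.
Cooling {a | b} by t gives {a - t | b + t}, which stops being hot when a - t = b + t, i.e. at t = (a - b)/2. So the temperature of a switch is (a - b)/2.
Temperature = (Left option - Right option) / 2
= (18 - (-14)) / 2
= 32 / 2
= 16

16


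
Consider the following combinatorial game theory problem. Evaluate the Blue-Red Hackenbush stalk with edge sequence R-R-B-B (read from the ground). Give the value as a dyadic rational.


Edges (from ground): R-R-B-B
By Berlekamp's sign-expansion rule, a Blue-Red Hackenbush stalk has the value of the surreal number whose sign sequence is the edge sequence with B -> + and R -> -.
Sign sequence: --++
Trace the sign expansion in the surreal number tree, starting from 0:
Edge 1: R (sign -) -> bounds (-inf, 0), value = -1
Edge 2: R (sign -) -> bounds (-inf, -1), value = -2
Edge 3: B (sign +) -> bounds (-2, -1), value = -3/2
Edge 4: B (sign +) -> bounds (-3/2, -1), value = -5/4
Game value = -5/4

-5/4


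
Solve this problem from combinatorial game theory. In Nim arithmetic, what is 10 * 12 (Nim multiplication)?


Nim multiplication is bilinear over XOR: (u XOR v) * w = (u*w) XOR (v*w).
So we split each operand into its bit components and XOR the pairwise Nim products.
10 = 2 + 8 (as XOR of powers of 2).
12 = 4 + 8 (as XOR of powers of 2).
Using the standard Nim-product table on single bits:
  2*2 = 3,   2*4 = 8,   2*8 = 12,
  4*4 = 6,   4*8 = 11,  8*8 = 13,
and  1*x = x (identity), k*l = l*k (commutative).
Pairwise Nim products:
  2 * 4 = 8
  2 * 8 = 12
  8 * 4 = 11
  8 * 8 = 13
XOR them: 8 XOR 12 XOR 11 XOR 13 = 2.
Result: 10 * 12 = 2 (in Nim).

2


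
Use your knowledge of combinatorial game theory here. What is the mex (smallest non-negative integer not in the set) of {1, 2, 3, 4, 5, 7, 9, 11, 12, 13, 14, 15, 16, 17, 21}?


Set = {1, 2, 3, 4, 5, 7, 9, 11, 12, 13, 14, 15, 16, 17, 21}
0 is NOT in the set. This is the mex.
mex = 0

0


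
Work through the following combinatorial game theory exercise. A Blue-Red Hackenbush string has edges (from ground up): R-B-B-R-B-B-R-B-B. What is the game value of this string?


Edges (from ground): R-B-B-R-B-B-R-B-B
By Berlekamp's sign-expansion rule, a Blue-Red Hackenbush stalk has the value of the surreal number whose sign sequence is the edge sequence with B -> + and R -> -.
Sign sequence: -++-++-++
Trace the sign expansion in the surreal number tree, starting from 0:
Edge 1: R (sign -) -> bounds (-inf, 0), value = -1
Edge 2: B (sign +) -> bounds (-1, 0), value = -1/2
Edge 3: B (sign +) -> bounds (-1/2, 0), value = -1/4
Edge 4: R (sign -) -> bounds (-1/2, -1/4), value = -3/8
Edge 5: B (sign +) -> bounds (-3/8, -1/4), value = -5/16
Edge 6: B (sign +) -> bounds (-5/16, -1/4), value = -9/32
Edge 7: R (sign -) -> bounds (-5/16, -9/32), value = -19/64
Edge 8: B (sign +) -> bounds (-19/64, -9/32), value = -37/128
Edge 9: B (sign +) -> bounds (-37/128, -9/32), value = -73/256
Game value = -73/256

-73/256


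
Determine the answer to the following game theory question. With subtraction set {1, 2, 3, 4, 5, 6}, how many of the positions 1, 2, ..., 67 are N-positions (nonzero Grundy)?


Subtraction set S = {1, 2, 3, 4, 5, 6}, so G(n) = n mod 7.
G(n) = 0 when n is a multiple of 7.
Multiples of 7 in [1, 67]: 9
N-positions (nonzero Grundy) = 67 - 9 = 58

58


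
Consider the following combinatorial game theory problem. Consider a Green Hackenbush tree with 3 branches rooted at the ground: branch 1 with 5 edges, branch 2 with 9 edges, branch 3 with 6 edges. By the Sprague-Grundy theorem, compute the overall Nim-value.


The tree has 3 branches from the ground vertex.
In Green Hackenbush, the Nim-value of a simple path of length k is k.
Branch 1: length 5, Nim-value = 5
Branch 2: length 9, Nim-value = 9
Branch 3: length 6, Nim-value = 6
Total Nim-value = XOR of all branch values:
0 XOR 5 = 5
5 XOR 9 = 12
12 XOR 6 = 10
Nim-value of the tree = 10

10


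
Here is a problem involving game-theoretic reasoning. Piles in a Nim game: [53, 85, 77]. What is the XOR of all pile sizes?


We need the XOR (exclusive or) of all pile sizes.
After XOR-ing pile 1 (size 53): 0 XOR 53 = 53
After XOR-ing pile 2 (size 85): 53 XOR 85 = 96
After XOR-ing pile 3 (size 77): 96 XOR 77 = 45
The Nim-value of this position is 45.

45


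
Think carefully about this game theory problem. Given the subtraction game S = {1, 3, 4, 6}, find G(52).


The subtraction set is S = {1, 3, 4, 6}.
G(k) = mex{ G(k - s) : s in S, s <= k }. We compute iteratively: G(0) = 0.
G(1) = mex({0}) = 1
G(2) = mex({1}) = 0
G(3) = mex({0}) = 1
G(4) = mex({0, 1}) = 2
G(5) = mex({0, 1, 2}) = 3
G(6) = mex({0, 1, 3}) = 2
G(7) = mex({1, 2}) = 0
G(8) = mex({0, 2, 3}) = 1
G(9) = mex({1, 2, 3}) = 0
G(10) = mex({0, 2}) = 1
G(11) = mex({0, 1, 3}) = 2
G(12) = mex({0, 1, 2}) = 3
Observe that G(7)..G(12) = 0, 1, 0, 1, 2, 3 repeats G(0)..G(5) = 0, 1, 0, 1, 2, 3.
For k >= max(S) = 6, G(k) is determined by the previous 6 values G(k-6)..G(k-1); a window of 6 consecutive values has recurred shifted by 7, so by induction G(k + 7) = G(k) for all k >= 0: the sequence is periodic from the start with period 7.
One period: G(0..6) = 0, 1, 0, 1, 2, 3, 2.
52 mod 7 = 3, so G(52) = G(3) = 1.

1


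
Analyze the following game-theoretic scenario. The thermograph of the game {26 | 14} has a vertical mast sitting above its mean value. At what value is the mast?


Game = {26 | 14}, a switch {a | b} with numbers a > b.
Its thermograph has left wall a - t and right wall b + t, which meet at t = (a - b)/2, where both equal (a + b)/2. So the mast (mean value) is at (a + b)/2.
Mean = (26 + (14))/2 = 40/2 = 20

20


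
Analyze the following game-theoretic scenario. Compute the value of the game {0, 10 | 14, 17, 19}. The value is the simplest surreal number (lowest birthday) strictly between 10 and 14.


Left options: {0, 10}, max = 10
Right options: {14, 17, 19}, min = 14
All options are numbers and max(Left) < min(Right), so by the simplicity theorem the value is the simplest (earliest-born) number strictly between 10 and 14.
Integers 11 through 13 all lie strictly between 10 and 14.
Among integers, the simplest (lowest birthday = smallest |n|; 0 is born on day 0, +-n on day n) is 11.
No non-integer in the interval can be simpler: if x is a non-integer in the interval, then floor(x) or ceil(x) also lies in the interval (the interval contains an integer), and both are proper prefixes of x's sign expansion, i.e. born earlier. So the game value is 11.
Game value = 11

11


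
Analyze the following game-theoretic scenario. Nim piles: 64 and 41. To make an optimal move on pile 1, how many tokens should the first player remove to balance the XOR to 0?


Piles: 64 and 41
Current XOR: 64 XOR 41 = 105 (non-zero, so this is an N-position).
To make the XOR zero, we need to find a move that balances the piles.
For pile 1 (size 64): target = 64 XOR 105 = 41
We reduce pile 1 from 64 to 41.
Tokens removed: 64 - 41 = 23
Verification: 41 XOR 41 = 0

23


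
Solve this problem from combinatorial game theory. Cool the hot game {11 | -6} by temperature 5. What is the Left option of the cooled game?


Original game: {11 | -6} (a switch {a | b} with a > b).
Cooling by t (for t below the temperature (a - b)/2 = 17/2) taxes each move by t: {a | b} cooled by t is {a - t | b + t}.
Cooling amount: t = 5
Cooled Left option: 11 - 5 = 6
Cooled Right option: -6 + 5 = -1
Cooled game: {6 | -1}
Left option = 6

6


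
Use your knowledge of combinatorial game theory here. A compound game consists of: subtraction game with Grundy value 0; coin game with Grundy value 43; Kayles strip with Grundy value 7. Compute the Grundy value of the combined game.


By the Sprague-Grundy theorem, the Grundy value of a sum of games is the XOR of individual Grundy values.
subtraction game: Grundy value = 0. Running XOR: 0 XOR 0 = 0
coin game: Grundy value = 43. Running XOR: 0 XOR 43 = 43
Kayles strip: Grundy value = 7. Running XOR: 43 XOR 7 = 44
The combined Grundy value is 44.

44


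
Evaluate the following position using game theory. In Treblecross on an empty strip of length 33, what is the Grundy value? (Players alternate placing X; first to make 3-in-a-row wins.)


Treblecross: place X on empty cells; 3-in-a-row wins.
Playing within two cells of an existing X lets the opponent win at once, so sensible play treats the cells i-2..i+2 around each X as dead. The player left with no safe cell loses, so this is a normal-play take-away game on strips of safe cells.
Placing X at cell i (0-indexed) of a strip of k safe cells leaves independent strips of sizes max(0, i-2) and max(0, k-i-3). Hence G(k) = mex{ G(max(0,i-2)) XOR G(max(0,k-i-3)) : 0 <= i < k }, with G(0) = 0.
G(1): splits (0,0):0^0=0 -> mex({0}) = 1
G(2): splits (0,0):0^0=0 -> mex({0}) = 1
G(3): splits (0,0):0^0=0 -> mex({0}) = 1
G(4): splits (0,1):0^1=1 (0,0):0^0=0 -> mex({0, 1}) = 2
G(5): splits (0,2):0^1=1 (0,1):0^1=1 (0,0):0^0=0 -> mex({0, 1}) = 2
G(6) = mex({1}) = 0
G(7) = mex({0, 1, 2}) = 3
G(8) = mex({0, 1, 2}) = 3
G(9) = mex({0, 2}) = 1
G(10) = mex({0, 2, 3}) = 1
G(11) = mex({0, 3}) = 1
G(12) = mex({1, 3}) = 0
G(13) = mex({0, 1, 2, 3}) = 4
G(14) = mex({0, 1, 2}) = 3
G(15) = mex({0, 1, 2}) = 3
G(16) = mex({0, 1, 2, 4}) = 3
G(17) = mex({0, 1, 3, 4}) = 2
G(18) = mex({0, 1, 3, 4}) = 2
G(19) = mex({0, 1, 3, 5}) = 2
G(20) = mex({0, 1, 2, 3, 5}) = 4
G(21) = mex({0, 1, 2, 3, 5}) = 4
G(22) = mex({1, 2, 6}) = 0
G(23) = mex({0, 1, 2, 3, 4, 6}) = 5
G(24) = mex({0, 1, 2, 3, 4}) = 5
G(25) = mex({0, 1, 3, 4, 7}) = 2
G(26) = mex({0, 1, 3, 4, 5, 7}) = 2
G(27) = mex({0, 1, 3, 5}) = 2
G(28) = mex({0, 1, 2, 5}) = 3
G(29) = mex({0, 1, 2, 4, 5, 6}) = 3
G(30) = mex({1, 2, 4, 6}) = 0
G(31) = mex({0, 1, 2, 3, 4, 6}) = 5
G(32) = mex({1, 2, 3, 4, 7}) = 0
G(33) = mex({0, 3, 7}) = 1
Therefore G(33) = 1.

1
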